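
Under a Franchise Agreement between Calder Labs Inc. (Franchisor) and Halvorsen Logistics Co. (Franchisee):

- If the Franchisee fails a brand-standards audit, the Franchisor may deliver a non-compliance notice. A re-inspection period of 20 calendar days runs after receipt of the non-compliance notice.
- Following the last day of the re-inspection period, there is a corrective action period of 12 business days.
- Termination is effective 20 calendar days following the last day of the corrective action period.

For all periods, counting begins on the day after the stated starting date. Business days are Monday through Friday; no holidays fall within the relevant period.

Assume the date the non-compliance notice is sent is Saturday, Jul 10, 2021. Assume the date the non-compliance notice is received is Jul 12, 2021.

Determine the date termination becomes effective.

Sep 6, 2021

Adding 20 calendar days to Jul 12, 2021 gives Aug 1, 2021, which is the last day of the re-inspection period.
The last day of the corrective action period: 12 business days after Sunday, Aug 1, 2021, skipping weekends — Aug 2, Aug 3, Aug 4, Aug 5, …, Aug 13, Aug 16, Aug 17 — lands on Tuesday, Aug 17, 2021.
Adding 20 calendar days to Aug 17, 2021 gives Sep 6, 2021, which is the date termination becomes effective.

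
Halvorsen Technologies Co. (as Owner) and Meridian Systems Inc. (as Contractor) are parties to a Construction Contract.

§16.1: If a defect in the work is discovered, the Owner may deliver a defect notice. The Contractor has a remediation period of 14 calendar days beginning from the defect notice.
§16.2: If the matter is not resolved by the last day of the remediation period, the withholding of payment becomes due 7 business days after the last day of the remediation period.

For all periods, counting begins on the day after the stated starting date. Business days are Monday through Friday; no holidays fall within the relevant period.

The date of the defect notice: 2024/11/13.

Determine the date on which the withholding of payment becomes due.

2024/12/06

Adding 14 calendar days to 2024/11/13 gives 2024/11/27, which is the last day of the remediation period.
The date on which the withholding of payment becomes due: counting 7 business days from Wednesday, 2024/11/27 (Nov 28, Nov 29, Dec 2, Dec 3, Dec 4, Dec 5, Dec 6, skipping weekends) reaches Friday, 2024/12/06.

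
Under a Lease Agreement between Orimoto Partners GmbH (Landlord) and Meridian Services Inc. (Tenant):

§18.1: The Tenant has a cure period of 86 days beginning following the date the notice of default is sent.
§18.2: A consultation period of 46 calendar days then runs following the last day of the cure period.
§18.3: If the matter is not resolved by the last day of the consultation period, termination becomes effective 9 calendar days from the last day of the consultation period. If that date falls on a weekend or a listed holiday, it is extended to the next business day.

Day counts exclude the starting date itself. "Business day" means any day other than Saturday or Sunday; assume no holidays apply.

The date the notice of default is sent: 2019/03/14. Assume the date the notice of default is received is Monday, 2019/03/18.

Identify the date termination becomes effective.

The last day of the cure period: 86 calendar days after 2019/03/14 is 2019/06/08.
The last day of the consultation period: 2019/06/08 + 46 days = 2019/07/24.
Adding 9 calendar days to 2019/07/24 gives 2019/08/02, which is the date termination becomes effective. 2019/08/02 is a Friday, so no roll-forward applies.

2019/08/02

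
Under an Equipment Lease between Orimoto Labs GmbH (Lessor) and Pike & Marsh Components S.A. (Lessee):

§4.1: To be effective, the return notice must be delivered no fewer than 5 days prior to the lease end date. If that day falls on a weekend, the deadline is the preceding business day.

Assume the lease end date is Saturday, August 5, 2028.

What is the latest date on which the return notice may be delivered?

Counting back 5 calendar days from August 5, 2028 gives July 31, 2028. That is a Monday, so no adjustment is needed.

July 31, 2028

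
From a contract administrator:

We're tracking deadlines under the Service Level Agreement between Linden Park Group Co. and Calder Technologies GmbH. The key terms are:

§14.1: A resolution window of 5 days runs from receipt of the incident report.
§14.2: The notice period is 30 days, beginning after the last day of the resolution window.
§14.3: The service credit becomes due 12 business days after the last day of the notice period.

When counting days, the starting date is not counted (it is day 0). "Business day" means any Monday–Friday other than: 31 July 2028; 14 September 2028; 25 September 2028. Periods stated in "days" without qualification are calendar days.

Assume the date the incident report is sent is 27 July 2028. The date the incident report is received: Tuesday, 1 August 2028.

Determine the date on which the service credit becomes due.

22 September 2028

The last day of the resolution window: 5 calendar days after 1 August 2028 is 6 August 2028.
The last day of the notice period: 30 calendar days after 6 August 2028 is 5 September 2028.
From Tuesday, 5 September 2028, 12 business days (Sep 6, Sep 7, Sep 8, Sep 11, …, Sep 20, Sep 21, Sep 22, skipping weekends and the listed holiday on Sep 14) brings us to Friday, 22 September 2028, which is the date on which the service credit becomes due.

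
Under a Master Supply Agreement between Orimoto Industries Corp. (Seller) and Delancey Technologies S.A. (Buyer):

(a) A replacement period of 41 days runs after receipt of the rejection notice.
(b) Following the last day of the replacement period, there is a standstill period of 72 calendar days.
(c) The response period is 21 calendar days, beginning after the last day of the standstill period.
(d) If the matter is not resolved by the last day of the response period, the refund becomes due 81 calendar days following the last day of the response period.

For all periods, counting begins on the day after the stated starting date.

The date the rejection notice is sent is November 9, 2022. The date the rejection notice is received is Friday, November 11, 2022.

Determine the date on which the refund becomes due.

The last day of the replacement period: November 11, 2022 + 41 days = December 22, 2022.
The last day of the standstill period: 72 calendar days after December 22, 2022 is March 4, 2023.
Adding 21 calendar days to March 4, 2023 gives March 25, 2023, which is the last day of the response period.
Adding 81 calendar days to March 25, 2023 gives June 14, 2023, which is the date on which the refund becomes due.

June 14, 2023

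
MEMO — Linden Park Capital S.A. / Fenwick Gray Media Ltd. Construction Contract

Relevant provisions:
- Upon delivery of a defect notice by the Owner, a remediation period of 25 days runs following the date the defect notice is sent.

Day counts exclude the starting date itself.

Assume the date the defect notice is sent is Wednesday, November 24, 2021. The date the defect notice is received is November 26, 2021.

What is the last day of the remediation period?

The last day of the remediation period: 25 calendar days after November 24, 2021 is December 19, 2021.

December 19, 2021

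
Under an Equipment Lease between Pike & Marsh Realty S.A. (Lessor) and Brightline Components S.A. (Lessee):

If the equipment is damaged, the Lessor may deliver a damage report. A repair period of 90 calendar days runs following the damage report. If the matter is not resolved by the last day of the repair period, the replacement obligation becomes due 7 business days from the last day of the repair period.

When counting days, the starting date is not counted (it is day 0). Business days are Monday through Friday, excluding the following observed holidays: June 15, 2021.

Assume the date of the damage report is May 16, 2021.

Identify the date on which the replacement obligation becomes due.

The last day of the repair period: May 16, 2021 + 90 days = August 14, 2021.
The date on which the replacement obligation becomes due: counting 7 business days from Saturday, August 14, 2021 (Aug 16, Aug 17, Aug 18, Aug 19, Aug 20, Aug 23, Aug 24, skipping weekends) reaches Tuesday, August 24, 2021.

August 24, 2021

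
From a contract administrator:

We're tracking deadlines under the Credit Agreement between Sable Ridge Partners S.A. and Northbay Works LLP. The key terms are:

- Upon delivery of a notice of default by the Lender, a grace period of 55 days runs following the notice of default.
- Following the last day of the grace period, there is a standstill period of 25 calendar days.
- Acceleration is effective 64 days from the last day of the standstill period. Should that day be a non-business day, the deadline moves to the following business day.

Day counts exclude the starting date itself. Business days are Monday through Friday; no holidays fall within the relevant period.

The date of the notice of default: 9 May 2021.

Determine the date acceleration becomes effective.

The last day of the grace period: 55 calendar days after 9 May 2021 is 3 July 2021.
The last day of the standstill period: 25 calendar days after 3 July 2021 is 28 July 2021.
Adding 64 calendar days to 28 July 2021 gives 30 September 2021, which is the date acceleration becomes effective. 30 September 2021 is a Thursday, so no roll-forward applies.

30 September 2021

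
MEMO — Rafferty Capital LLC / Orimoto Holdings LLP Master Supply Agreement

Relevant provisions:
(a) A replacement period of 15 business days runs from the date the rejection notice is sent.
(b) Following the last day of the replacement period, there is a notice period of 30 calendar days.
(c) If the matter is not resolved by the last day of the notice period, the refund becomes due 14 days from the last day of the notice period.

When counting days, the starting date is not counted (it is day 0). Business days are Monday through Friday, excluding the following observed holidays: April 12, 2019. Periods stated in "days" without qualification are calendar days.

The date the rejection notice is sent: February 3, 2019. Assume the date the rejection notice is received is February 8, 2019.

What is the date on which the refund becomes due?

The last day of the replacement period: 15 business days after Sunday, February 3, 2019, skipping weekends — Feb 4, Feb 5, Feb 6, Feb 7, …, Feb 20, Feb 21, Feb 22 — lands on Friday, February 22, 2019.
The last day of the notice period: 30 calendar days after February 22, 2019 is March 24, 2019.
Adding 14 calendar days to March 24, 2019 gives April 7, 2019, which is the date on which the refund becomes due.

April 7, 2019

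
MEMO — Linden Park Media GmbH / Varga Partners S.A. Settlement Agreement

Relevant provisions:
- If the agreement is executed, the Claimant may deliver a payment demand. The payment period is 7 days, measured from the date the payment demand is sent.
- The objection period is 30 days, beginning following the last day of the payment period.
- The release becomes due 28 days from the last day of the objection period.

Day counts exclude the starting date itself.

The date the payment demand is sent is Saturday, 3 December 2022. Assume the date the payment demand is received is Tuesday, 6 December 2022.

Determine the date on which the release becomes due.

Adding 7 calendar days to 3 December 2022 gives 10 December 2022, which is the last day of the payment period.
Adding 30 calendar days to 10 December 2022 gives 9 January 2023, which is the last day of the objection period.
The date on which the release becomes due: 9 January 2023 + 28 days = 6 February 2023.

6 February 2023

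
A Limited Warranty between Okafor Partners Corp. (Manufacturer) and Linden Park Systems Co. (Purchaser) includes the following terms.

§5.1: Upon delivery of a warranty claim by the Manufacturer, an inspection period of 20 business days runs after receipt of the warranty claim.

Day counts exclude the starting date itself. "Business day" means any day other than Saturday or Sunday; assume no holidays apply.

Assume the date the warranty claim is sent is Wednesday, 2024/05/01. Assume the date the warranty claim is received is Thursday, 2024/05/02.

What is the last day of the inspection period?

2024/05/30

From Thursday, 2024/05/02, 20 business days (May 3, May 6, May 7, May 8, …, May 28, May 29, May 30, skipping weekends) brings us to Thursday, 2024/05/30, which is the last day of the inspection period.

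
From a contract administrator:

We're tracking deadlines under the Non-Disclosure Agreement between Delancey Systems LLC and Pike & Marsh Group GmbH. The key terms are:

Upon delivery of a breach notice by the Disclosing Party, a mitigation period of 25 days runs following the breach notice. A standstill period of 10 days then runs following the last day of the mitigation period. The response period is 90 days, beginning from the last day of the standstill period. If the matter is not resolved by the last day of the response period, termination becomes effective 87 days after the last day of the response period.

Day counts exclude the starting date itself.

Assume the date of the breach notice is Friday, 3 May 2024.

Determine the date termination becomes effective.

1 December 2024

Adding 25 calendar days to 3 May 2024 gives 28 May 2024, which is the last day of the mitigation period.
The last day of the standstill period: 28 May 2024 + 10 days = 7 June 2024.
Adding 90 calendar days to 7 June 2024 gives 5 September 2024, which is the last day of the response period.
The date termination becomes effective: 5 September 2024 + 87 days = 1 December 2024.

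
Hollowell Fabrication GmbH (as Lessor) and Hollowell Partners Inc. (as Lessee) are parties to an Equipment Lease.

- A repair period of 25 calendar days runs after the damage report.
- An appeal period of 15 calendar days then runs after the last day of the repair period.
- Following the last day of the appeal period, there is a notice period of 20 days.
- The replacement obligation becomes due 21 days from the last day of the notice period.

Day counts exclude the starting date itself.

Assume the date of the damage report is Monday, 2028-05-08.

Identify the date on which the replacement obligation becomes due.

2028-07-28

Adding 25 calendar days to 2028-05-08 gives 2028-06-02, which is the last day of the repair period.
Adding 15 calendar days to 2028-06-02 gives 2028-06-17, which is the last day of the appeal period.
The last day of the notice period: 20 calendar days after 2028-06-17 is 2028-07-07.
The date on which the replacement obligation becomes due: 21 calendar days after 2028-07-07 is 2028-07-28.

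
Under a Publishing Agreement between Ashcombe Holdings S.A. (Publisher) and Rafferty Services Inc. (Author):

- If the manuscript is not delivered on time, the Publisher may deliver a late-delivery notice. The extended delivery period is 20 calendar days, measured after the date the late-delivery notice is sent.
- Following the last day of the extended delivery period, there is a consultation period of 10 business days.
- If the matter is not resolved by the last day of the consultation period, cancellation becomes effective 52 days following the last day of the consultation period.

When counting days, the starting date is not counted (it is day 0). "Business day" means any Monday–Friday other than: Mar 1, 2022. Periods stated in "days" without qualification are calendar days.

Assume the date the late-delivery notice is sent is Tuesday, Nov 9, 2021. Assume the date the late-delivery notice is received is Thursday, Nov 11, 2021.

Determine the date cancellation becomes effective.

The last day of the extended delivery period: Nov 9, 2021 + 20 days = Nov 29, 2021.
The last day of the consultation period: counting 10 business days from Monday, Nov 29, 2021 (Nov 30, Dec 1, Dec 2, Dec 3, Dec 6, Dec 7, Dec 8, Dec 9, Dec 10, Dec 13, skipping weekends) reaches Monday, Dec 13, 2021.
The date cancellation becomes effective: 52 calendar days after Dec 13, 2021 is Feb 3, 2022.

Feb 3, 2022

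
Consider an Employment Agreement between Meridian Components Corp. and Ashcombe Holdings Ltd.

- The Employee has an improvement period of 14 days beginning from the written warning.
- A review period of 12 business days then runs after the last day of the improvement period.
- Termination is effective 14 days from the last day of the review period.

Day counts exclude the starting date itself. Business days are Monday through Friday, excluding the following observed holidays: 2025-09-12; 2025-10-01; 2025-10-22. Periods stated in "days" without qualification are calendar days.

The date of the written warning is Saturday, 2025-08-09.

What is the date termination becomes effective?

2025-09-23

The last day of the improvement period: 2025-08-09 + 14 days = 2025-08-23.
From Saturday, 2025-08-23, 12 business days (Aug 25, Aug 26, Aug 27, Aug 28, …, Sep 5, Sep 8, Sep 9, skipping weekends) brings us to Tuesday, 2025-09-09, which is the last day of the review period.
Adding 14 calendar days to 2025-09-09 gives 2025-09-23, which is the date termination becomes effective.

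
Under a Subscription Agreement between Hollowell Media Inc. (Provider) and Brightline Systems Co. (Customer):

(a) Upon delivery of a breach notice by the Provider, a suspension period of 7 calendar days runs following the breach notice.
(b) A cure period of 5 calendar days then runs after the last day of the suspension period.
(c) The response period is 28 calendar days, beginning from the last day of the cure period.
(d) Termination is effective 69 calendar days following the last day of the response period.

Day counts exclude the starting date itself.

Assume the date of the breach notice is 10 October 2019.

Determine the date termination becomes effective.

27 January 2020

The last day of the suspension period: 7 calendar days after 10 October 2019 is 17 October 2019.
The last day of the cure period: 17 October 2019 + 5 days = 22 October 2019.
The last day of the response period: 28 calendar days after 22 October 2019 is 19 November 2019.
Adding 69 calendar days to 19 November 2019 gives 27 January 2020, which is the date termination becomes effective.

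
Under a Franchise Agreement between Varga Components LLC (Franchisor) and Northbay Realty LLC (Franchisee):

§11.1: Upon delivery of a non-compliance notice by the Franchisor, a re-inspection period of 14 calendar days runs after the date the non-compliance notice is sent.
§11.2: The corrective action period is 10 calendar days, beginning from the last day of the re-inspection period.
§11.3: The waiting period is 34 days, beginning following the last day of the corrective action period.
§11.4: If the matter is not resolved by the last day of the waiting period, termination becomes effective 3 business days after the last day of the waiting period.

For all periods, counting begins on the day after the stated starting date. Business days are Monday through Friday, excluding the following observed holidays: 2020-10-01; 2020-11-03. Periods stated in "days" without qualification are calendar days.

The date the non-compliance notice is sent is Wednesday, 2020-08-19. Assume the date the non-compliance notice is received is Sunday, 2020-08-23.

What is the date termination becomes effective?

2020-10-21

Adding 14 calendar days to 2020-08-19 gives 2020-09-02, which is the last day of the re-inspection period.
The last day of the corrective action period: 2020-09-02 + 10 days = 2020-09-12.
The last day of the waiting period: 2020-09-12 + 34 days = 2020-10-16.
The date termination becomes effective: counting 3 business days from Friday, 2020-10-16 (Oct 19, Oct 20, Oct 21, skipping weekends) reaches Wednesday, 2020-10-21.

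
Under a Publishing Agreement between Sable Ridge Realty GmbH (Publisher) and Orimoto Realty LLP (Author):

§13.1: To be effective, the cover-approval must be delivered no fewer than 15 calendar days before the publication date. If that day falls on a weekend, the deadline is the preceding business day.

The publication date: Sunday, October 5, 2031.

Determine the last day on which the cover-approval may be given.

October 5, 2031 minus 15 days is September 20, 2031. That is a Saturday, so the deadline moves back to Friday, September 19, 2031.

September 19, 2031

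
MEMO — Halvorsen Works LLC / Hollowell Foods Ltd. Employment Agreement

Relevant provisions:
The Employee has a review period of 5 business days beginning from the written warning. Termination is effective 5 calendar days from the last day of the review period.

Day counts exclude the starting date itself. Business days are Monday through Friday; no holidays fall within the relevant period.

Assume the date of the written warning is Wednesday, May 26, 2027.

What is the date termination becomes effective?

Jun 7, 2027

From Wednesday, May 26, 2027, 5 business days (May 27, May 28, May 31, Jun 1, Jun 2, skipping weekends) brings us to Wednesday, Jun 2, 2027, which is the last day of the review period.
The date termination becomes effective: 5 calendar days after Jun 2, 2027 is Jun 7, 2027.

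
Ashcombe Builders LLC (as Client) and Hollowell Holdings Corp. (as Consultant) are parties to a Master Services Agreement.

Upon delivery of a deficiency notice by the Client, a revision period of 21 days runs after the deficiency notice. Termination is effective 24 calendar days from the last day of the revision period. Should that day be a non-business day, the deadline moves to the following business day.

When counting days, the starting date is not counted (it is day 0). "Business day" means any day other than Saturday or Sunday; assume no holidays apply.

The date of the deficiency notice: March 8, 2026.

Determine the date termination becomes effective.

The last day of the revision period: March 8, 2026 + 21 days = March 29, 2026.
The date termination becomes effective: 24 calendar days after March 29, 2026 is April 22, 2026. April 22, 2026 is a Wednesday, so no roll-forward applies.

April 22, 2026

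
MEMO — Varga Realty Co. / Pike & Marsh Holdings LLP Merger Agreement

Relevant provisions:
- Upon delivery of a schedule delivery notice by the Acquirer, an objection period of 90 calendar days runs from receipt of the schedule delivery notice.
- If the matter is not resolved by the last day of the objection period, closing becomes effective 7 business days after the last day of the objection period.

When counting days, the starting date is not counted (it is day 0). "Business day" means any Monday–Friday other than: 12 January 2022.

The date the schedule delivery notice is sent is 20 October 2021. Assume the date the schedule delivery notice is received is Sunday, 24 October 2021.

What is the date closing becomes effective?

The last day of the objection period: 90 calendar days after 24 October 2021 is 22 January 2022.
The date closing becomes effective: 7 business days after Saturday, 22 January 2022, skipping weekends — Jan 24, Jan 25, Jan 26, Jan 27, Jan 28, Jan 31, Feb 1 — lands on Tuesday, 1 February 2022.

1 February 2022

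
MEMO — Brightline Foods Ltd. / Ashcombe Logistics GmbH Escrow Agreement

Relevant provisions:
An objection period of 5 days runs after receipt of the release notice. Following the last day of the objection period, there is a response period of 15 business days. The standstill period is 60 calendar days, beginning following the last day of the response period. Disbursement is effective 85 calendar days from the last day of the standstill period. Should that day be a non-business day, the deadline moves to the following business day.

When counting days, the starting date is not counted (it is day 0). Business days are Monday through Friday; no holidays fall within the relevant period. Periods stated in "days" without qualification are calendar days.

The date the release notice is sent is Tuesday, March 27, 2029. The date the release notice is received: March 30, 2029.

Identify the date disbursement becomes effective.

The last day of the objection period: March 30, 2029 + 5 days = April 4, 2029.
The last day of the response period: counting 15 business days from Wednesday, April 4, 2029 (Apr 5, Apr 6, Apr 9, Apr 10, …, Apr 23, Apr 24, Apr 25, skipping weekends) reaches Wednesday, April 25, 2029.
Adding 60 calendar days to April 25, 2029 gives June 24, 2029, which is the last day of the standstill period.
The date disbursement becomes effective: 85 calendar days after June 24, 2029 is September 17, 2029. September 17, 2029 is a Monday, so no roll-forward applies.

September 17, 2029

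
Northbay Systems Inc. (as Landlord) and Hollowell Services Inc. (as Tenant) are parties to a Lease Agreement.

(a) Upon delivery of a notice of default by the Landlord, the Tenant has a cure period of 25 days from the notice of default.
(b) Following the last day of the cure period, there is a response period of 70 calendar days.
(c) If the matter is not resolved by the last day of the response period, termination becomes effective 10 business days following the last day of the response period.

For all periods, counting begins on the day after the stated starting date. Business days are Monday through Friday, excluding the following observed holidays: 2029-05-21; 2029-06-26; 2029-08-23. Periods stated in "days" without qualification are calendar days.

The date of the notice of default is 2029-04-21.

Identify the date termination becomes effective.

The last day of the cure period: 2029-04-21 + 25 days = 2029-05-16.
The last day of the response period: 2029-05-16 + 70 days = 2029-07-25.
The date termination becomes effective: 10 business days after Wednesday, 2029-07-25, skipping weekends — Jul 26, Jul 27, Jul 30, Jul 31, Aug 1, Aug 2, Aug 3, Aug 6, Aug 7, Aug 8 — lands on Wednesday, 2029-08-08.

2029-08-08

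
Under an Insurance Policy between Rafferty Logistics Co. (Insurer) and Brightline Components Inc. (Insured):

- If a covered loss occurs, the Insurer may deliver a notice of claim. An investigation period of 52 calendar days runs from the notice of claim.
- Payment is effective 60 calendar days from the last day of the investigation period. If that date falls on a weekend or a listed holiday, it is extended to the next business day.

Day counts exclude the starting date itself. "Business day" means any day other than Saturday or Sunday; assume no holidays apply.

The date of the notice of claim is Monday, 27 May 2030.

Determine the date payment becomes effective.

The last day of the investigation period: 27 May 2030 + 52 days = 18 July 2030.
The date payment becomes effective: 18 July 2030 + 60 days = 16 September 2030. 16 September 2030 is a Monday, so no roll-forward applies.

16 September 2030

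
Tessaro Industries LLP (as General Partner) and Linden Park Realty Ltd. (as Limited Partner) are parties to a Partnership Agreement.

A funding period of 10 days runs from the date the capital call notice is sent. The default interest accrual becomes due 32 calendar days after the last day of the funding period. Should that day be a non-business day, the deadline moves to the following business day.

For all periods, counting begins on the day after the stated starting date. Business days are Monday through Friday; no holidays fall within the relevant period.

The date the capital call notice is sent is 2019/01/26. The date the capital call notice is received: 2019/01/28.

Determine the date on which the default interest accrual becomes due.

2019/03/11

The last day of the funding period: 10 calendar days after 2019/01/26 is 2019/02/05.
The date on which the default interest accrual becomes due: 2019/02/05 + 32 days = 2019/03/09. That falls on a Saturday, so it rolls to the next business day, Monday, 2019/03/11.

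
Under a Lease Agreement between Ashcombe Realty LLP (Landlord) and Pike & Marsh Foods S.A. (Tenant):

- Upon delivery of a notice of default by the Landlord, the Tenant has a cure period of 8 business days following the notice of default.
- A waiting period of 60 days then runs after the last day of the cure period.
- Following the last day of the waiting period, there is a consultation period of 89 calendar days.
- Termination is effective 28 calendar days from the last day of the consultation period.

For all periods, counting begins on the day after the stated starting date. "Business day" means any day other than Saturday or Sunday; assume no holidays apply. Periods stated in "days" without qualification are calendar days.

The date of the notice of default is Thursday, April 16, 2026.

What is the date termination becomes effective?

The last day of the cure period: counting 8 business days from Thursday, April 16, 2026 (Apr 17, Apr 20, Apr 21, Apr 22, Apr 23, Apr 24, Apr 27, Apr 28, skipping weekends) reaches Tuesday, April 28, 2026.
The last day of the waiting period: April 28, 2026 + 60 days = June 27, 2026.
The last day of the consultation period: June 27, 2026 + 89 days = September 24, 2026.
Adding 28 calendar days to September 24, 2026 gives October 22, 2026, which is the date termination becomes effective.

October 22, 2026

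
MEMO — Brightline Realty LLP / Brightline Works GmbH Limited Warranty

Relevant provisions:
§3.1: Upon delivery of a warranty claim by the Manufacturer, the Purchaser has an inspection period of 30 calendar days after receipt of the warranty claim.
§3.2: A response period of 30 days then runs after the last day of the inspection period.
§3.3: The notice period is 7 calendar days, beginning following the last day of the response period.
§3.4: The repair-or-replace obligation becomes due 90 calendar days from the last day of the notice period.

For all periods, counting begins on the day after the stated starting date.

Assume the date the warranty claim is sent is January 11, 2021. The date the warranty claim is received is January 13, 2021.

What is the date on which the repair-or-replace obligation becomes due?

June 19, 2021

The last day of the inspection period: January 13, 2021 + 30 days = February 12, 2021.
The last day of the response period: February 12, 2021 + 30 days = March 14, 2021.
The last day of the notice period: March 14, 2021 + 7 days = March 21, 2021.
Adding 90 calendar days to March 21, 2021 gives June 19, 2021, which is the date on which the repair-or-replace obligation becomes due.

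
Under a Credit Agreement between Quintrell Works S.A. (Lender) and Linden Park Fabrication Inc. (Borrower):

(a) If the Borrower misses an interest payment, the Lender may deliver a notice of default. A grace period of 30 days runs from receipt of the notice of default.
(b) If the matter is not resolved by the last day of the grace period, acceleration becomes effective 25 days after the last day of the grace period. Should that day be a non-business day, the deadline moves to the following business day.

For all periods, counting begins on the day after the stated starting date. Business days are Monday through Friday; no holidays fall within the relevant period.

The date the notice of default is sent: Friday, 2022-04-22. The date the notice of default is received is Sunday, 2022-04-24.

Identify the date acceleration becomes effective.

2022-06-20

The last day of the grace period: 2022-04-24 + 30 days = 2022-05-24.
The date acceleration becomes effective: 2022-05-24 + 25 days = 2022-06-18. That falls on a Saturday, so it rolls to the next business day, Monday, 2022-06-20.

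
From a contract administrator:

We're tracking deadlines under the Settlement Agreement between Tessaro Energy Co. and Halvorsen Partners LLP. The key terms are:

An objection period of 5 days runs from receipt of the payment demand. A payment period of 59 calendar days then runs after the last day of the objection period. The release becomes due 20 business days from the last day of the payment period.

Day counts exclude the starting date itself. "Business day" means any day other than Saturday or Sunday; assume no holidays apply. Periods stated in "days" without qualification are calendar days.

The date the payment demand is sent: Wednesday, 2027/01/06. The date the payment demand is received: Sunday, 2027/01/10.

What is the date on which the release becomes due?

2027/04/12

The last day of the objection period: 2027/01/10 + 5 days = 2027/01/15.
Adding 59 calendar days to 2027/01/15 gives 2027/03/15, which is the last day of the payment period.
The date on which the release becomes due: 20 business days after Monday, 2027/03/15, skipping weekends — Mar 16, Mar 17, Mar 18, Mar 19, …, Apr 8, Apr 9, Apr 12 — lands on Monday, 2027/04/12.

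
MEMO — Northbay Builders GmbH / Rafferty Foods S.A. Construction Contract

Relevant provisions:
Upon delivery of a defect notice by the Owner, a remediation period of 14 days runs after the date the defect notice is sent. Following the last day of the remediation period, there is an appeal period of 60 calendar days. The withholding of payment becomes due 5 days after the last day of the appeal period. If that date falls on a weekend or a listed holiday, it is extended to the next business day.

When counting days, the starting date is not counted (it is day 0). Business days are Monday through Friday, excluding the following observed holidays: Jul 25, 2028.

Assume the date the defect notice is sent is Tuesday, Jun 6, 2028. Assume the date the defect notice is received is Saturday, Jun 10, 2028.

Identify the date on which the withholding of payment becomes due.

The last day of the remediation period: 14 calendar days after Jun 6, 2028 is Jun 20, 2028.
Adding 60 calendar days to Jun 20, 2028 gives Aug 19, 2028, which is the last day of the appeal period.
The date on which the withholding of payment becomes due: 5 calendar days after Aug 19, 2028 is Aug 24, 2028. Aug 24, 2028 is a Thursday and is not a listed holiday, so no roll-forward applies.

Aug 24, 2028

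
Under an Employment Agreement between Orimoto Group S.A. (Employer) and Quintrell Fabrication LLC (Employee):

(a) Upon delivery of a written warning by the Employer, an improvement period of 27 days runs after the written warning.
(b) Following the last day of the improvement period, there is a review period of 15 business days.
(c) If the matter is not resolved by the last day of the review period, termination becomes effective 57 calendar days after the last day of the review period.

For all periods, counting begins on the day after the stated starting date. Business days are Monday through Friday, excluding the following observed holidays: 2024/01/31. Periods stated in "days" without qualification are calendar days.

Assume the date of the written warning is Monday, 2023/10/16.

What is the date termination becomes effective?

2024/01/27

The last day of the improvement period: 27 calendar days after 2023/10/16 is 2023/11/12.
From Sunday, 2023/11/12, 15 business days (Nov 13, Nov 14, Nov 15, Nov 16, …, Nov 29, Nov 30, Dec 1, skipping weekends) brings us to Friday, 2023/12/01, which is the last day of the review period.
The date termination becomes effective: 57 calendar days after 2023/12/01 is 2024/01/27.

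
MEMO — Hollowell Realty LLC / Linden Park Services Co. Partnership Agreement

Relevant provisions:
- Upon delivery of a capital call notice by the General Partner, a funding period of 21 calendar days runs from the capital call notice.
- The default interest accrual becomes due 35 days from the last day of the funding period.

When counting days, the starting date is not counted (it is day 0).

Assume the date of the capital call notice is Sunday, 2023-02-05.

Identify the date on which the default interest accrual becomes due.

Adding 21 calendar days to 2023-02-05 gives 2023-02-26, which is the last day of the funding period.
The date on which the default interest accrual becomes due: 35 calendar days after 2023-02-26 is 2023-04-02.

2023-04-02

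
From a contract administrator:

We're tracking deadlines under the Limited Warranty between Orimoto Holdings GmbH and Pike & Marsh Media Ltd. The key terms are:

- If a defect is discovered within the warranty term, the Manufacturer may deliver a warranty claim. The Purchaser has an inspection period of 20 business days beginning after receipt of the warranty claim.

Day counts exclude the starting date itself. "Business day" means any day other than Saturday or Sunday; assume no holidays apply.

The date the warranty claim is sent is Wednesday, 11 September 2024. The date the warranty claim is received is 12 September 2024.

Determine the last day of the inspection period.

10 October 2024

The last day of the inspection period: 20 business days after Thursday, 12 September 2024, skipping weekends — Sep 13, Sep 16, Sep 17, Sep 18, …, Oct 8, Oct 9, Oct 10 — lands on Thursday, 10 October 2024.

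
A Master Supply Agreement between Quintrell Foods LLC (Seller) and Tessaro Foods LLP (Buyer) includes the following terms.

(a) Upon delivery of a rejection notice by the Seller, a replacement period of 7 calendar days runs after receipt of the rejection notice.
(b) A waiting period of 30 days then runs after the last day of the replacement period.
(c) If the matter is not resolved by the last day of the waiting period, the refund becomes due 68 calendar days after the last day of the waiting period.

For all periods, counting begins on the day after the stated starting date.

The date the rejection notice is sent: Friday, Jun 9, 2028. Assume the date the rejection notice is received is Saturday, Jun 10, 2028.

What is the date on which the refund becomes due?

The last day of the replacement period: 7 calendar days after Jun 10, 2028 is Jun 17, 2028.
Adding 30 calendar days to Jun 17, 2028 gives Jul 17, 2028, which is the last day of the waiting period.
The date on which the refund becomes due: Jul 17, 2028 + 68 days = Sep 23, 2028.

Sep 23, 2028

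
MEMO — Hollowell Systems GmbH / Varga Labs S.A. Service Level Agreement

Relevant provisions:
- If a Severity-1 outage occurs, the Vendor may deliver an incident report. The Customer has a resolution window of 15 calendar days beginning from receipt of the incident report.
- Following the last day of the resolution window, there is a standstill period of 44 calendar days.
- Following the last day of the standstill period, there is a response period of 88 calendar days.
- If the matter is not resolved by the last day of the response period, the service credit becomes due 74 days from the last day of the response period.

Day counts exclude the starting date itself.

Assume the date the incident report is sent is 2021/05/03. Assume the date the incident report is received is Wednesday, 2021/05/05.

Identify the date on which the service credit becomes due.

2021/12/12

The last day of the resolution window: 2021/05/05 + 15 days = 2021/05/20.
Adding 44 calendar days to 2021/05/20 gives 2021/07/03, which is the last day of the standstill period.
Adding 88 calendar days to 2021/07/03 gives 2021/09/29, which is the last day of the response period.
Adding 74 calendar days to 2021/09/29 gives 2021/12/12, which is the date on which the service credit becomes due.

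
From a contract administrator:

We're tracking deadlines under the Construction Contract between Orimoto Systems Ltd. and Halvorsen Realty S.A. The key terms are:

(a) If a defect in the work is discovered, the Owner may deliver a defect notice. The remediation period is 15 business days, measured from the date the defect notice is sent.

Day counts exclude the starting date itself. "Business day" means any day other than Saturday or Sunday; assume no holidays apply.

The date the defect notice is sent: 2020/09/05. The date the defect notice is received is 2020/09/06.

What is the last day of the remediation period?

2020/09/25

The last day of the remediation period: 15 business days after Saturday, 2020/09/05, skipping weekends — Sep 7, Sep 8, Sep 9, Sep 10, …, Sep 23, Sep 24, Sep 25 — lands on Friday, 2020/09/25.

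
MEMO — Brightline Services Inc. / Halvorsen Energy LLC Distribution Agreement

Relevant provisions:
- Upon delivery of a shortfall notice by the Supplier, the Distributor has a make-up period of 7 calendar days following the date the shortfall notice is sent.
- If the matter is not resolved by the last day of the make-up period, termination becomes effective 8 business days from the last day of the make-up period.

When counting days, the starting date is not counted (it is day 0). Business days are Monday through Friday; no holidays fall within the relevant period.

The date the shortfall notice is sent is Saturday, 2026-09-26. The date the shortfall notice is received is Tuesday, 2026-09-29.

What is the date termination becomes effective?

2026-10-14

Adding 7 calendar days to 2026-09-26 gives 2026-10-03, which is the last day of the make-up period.
The date termination becomes effective: 8 business days after Saturday, 2026-10-03, skipping weekends — Oct 5, Oct 6, Oct 7, Oct 8, Oct 9, Oct 12, Oct 13, Oct 14 — lands on Wednesday, 2026-10-14.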